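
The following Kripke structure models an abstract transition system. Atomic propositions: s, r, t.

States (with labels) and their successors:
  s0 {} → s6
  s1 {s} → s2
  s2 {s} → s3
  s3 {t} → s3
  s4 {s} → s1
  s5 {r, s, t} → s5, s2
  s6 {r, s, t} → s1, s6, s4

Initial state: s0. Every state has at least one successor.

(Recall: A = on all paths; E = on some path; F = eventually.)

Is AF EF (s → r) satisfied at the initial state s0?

States satisfying EF (s → r): {s0, s1, s2, s3, s4, s5, s6}.
States satisfying AF EF (s → r): {s0, s1, s2, s3, s4, s5, s6}.
s0 ∈ Sat(AF EF (s → r)).

Yes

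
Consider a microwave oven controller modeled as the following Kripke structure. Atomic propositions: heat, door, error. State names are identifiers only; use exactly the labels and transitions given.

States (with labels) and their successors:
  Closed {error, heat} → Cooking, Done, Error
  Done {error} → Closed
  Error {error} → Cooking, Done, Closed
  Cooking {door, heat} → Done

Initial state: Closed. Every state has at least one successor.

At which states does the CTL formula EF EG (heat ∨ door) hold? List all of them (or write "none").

none

States satisfying EG (heat ∨ door): ∅.
States satisfying EF EG (heat ∨ door): ∅.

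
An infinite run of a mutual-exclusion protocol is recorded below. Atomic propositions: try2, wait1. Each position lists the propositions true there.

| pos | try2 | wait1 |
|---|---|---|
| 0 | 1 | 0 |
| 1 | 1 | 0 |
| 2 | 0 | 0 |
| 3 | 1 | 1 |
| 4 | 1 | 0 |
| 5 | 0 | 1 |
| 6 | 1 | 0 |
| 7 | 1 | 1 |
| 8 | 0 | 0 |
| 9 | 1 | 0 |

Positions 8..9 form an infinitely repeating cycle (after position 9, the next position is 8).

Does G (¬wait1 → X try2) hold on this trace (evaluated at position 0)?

Violated

¬wait1 → X try2 must hold at every position from 0 onward. It fails at position 1, so G (¬wait1 → X try2) is false.
Positions where ¬wait1 holds: 0, 1, 2, 4, 6, 8, 9.
Check X try2 at each: 0→ok, 1→fails, 2→ok, 4→fails, 6→ok, 8→ok, 9→fails.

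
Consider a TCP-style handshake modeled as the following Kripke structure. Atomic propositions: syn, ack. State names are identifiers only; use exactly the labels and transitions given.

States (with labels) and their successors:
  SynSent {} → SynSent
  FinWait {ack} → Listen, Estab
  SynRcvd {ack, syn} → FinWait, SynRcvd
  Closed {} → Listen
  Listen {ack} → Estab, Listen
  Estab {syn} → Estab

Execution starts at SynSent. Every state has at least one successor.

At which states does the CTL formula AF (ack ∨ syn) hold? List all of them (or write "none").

States satisfying ack ∨ syn: {FinWait, SynRcvd, Listen, Estab}.
States satisfying AF (ack ∨ syn): {FinWait, SynRcvd, Closed, Listen, Estab}.

{FinWait, SynRcvd, Closed, Listen, Estab}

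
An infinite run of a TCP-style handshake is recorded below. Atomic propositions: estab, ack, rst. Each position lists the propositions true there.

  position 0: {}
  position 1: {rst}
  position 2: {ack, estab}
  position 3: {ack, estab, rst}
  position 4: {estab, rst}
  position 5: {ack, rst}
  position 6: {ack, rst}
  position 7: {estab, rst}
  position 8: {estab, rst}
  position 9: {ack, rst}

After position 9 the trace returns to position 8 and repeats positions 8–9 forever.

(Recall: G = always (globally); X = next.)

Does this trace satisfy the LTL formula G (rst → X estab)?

rst → X estab must hold at every position from 0 onward. It fails at position 4, so G (rst → X estab) is false.
Positions where rst holds: 1, 3, 4, 5, 6, 7, 8, 9.
Check X estab at each: 1→ok, 3→ok, 4→fails, 5→fails, 6→ok, 7→ok, 8→fails, 9→ok.

No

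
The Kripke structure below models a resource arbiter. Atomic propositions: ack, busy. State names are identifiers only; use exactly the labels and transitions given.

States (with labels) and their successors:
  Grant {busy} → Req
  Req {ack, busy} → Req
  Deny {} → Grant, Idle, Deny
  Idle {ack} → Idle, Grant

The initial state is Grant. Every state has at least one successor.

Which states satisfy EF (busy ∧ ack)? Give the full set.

{Grant, Req, Deny, Idle}

States satisfying busy ∧ ack: {Req}.
States satisfying EF (busy ∧ ack): {Grant, Req, Deny, Idle}.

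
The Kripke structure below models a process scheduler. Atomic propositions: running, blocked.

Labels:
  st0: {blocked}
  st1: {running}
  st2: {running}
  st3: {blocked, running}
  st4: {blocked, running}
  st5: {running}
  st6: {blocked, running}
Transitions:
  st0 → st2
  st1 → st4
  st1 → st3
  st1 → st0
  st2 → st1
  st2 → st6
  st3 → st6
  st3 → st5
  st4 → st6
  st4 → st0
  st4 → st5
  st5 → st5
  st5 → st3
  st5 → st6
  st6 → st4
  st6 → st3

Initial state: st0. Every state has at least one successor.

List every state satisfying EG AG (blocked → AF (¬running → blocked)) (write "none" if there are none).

States satisfying AG (blocked → AF (¬running → blocked)): {st0, st1, st2, st3, st4, st5, st6}.
States satisfying EG AG (blocked → AF (¬running → blocked)): {st0, st1, st2, st3, st4, st5, st6}.

{st0, st1, st2, st3, st4, st5, st6}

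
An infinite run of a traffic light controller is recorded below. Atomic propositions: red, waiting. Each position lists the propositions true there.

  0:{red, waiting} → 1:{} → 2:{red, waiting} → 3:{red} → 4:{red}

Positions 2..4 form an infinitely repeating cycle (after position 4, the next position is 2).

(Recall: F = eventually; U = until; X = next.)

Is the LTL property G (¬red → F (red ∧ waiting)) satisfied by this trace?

Holds

¬red → F (red ∧ waiting) holds at every position 0..4, and those are all positions ever visited, so G (¬red → F (red ∧ waiting)) holds.
Positions where ¬red holds: 1.
Check F (red ∧ waiting) at each: 1→ok.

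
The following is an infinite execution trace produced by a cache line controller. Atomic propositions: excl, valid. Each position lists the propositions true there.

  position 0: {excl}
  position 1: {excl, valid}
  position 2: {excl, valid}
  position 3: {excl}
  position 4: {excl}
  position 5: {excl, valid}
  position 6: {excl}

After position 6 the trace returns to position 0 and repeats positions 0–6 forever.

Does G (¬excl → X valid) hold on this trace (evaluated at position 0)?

Yes

¬excl → X valid holds at every position 0..6, and those are all positions ever visited, so G (¬excl → X valid) holds.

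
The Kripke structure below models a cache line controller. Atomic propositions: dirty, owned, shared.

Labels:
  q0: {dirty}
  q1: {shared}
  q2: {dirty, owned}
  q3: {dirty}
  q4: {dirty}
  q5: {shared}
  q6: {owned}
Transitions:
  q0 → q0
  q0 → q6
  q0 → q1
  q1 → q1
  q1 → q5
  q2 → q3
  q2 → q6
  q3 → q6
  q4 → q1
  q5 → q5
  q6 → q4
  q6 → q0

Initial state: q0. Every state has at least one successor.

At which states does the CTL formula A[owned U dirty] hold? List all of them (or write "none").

States satisfying owned: {q2, q6}.
States satisfying dirty: {q0, q2, q3, q4}.
States satisfying A[owned U dirty]: {q0, q2, q3, q4, q6}.

{q0, q2, q3, q4, q6}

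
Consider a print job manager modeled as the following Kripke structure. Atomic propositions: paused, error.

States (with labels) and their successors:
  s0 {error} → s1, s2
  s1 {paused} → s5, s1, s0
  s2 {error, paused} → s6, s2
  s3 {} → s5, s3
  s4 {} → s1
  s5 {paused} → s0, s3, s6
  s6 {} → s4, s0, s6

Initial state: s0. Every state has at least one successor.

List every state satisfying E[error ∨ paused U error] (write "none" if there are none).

{s0, s1, s2, s5}

States satisfying error ∨ paused: {s0, s1, s2, s5}.
States satisfying error: {s0, s2}.
States satisfying E[error ∨ paused U error]: {s0, s1, s2, s5}.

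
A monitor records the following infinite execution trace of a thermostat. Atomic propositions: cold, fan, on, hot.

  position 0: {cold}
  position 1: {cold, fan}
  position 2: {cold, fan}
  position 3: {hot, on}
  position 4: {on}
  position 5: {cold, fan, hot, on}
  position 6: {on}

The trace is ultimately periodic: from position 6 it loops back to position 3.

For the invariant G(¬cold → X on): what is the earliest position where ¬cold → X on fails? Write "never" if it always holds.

never

¬cold → X on holds at every position 0..6, and those are all the positions the trace ever visits, so the invariant G(¬cold → X on) is never violated.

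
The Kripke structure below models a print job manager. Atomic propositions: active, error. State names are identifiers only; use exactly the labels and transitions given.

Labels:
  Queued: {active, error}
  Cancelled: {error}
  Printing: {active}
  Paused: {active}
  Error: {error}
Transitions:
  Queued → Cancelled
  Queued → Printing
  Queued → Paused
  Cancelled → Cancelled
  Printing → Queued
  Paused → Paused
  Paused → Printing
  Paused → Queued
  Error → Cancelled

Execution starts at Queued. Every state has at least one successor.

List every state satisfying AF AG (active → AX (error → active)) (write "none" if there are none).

States satisfying AG (active → AX (error → active)): {Cancelled, Error}.
States satisfying AF AG (active → AX (error → active)): {Cancelled, Error}.

{Cancelled, Error}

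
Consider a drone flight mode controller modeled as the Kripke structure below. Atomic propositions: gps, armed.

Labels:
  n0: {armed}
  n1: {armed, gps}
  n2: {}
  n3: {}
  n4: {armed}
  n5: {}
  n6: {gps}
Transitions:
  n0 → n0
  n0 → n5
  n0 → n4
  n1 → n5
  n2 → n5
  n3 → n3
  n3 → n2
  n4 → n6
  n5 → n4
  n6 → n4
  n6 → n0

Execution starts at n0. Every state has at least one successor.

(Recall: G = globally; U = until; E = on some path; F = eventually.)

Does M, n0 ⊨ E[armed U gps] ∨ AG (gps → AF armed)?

States satisfying armed: {n0, n1, n4}.
States satisfying gps: {n1, n6}.
States satisfying E[armed U gps]: {n0, n1, n4, n6}.
States satisfying gps → AF armed: {n0, n1, n2, n3, n4, n5, n6}.
States satisfying AG (gps → AF armed): {n0, n1, n2, n3, n4, n5, n6}.
States satisfying E[armed U gps] ∨ AG (gps → AF armed): {n0, n1, n2, n3, n4, n5, n6}.
n0 ∈ Sat(E[armed U gps] ∨ AG (gps → AF armed)).

Satisfied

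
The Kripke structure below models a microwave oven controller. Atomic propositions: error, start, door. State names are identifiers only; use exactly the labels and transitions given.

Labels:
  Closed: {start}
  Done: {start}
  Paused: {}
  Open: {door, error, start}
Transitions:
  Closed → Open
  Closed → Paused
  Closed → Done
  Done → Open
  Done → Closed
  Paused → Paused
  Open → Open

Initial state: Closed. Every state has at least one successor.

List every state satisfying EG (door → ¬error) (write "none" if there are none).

{Closed, Done, Paused}

States satisfying door → ¬error: {Closed, Done, Paused}.
States satisfying EG (door → ¬error): {Closed, Done, Paused}.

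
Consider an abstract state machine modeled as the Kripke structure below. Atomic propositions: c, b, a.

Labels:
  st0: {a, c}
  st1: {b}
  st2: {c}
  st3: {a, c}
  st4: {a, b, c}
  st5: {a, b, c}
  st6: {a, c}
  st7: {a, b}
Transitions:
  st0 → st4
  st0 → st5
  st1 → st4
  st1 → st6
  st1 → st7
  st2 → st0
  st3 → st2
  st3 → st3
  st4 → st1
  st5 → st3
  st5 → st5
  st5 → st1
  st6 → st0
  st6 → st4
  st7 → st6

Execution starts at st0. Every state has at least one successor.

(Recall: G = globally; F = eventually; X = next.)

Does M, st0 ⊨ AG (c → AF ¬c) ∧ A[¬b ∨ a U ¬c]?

No

States satisfying c → AF ¬c: {st1, st4, st7}.
States satisfying AG (c → AF ¬c): ∅.
States satisfying ¬b ∨ a: {st0, st2, st3, st4, st5, st6, st7}.
States satisfying ¬c: {st1, st7}.
States satisfying A[¬b ∨ a U ¬c]: {st1, st4, st7}.
States satisfying AG (c → AF ¬c) ∧ A[¬b ∨ a U ¬c]: ∅.
st0 ∉ Sat(AG (c → AF ¬c) ∧ A[¬b ∨ a U ¬c]).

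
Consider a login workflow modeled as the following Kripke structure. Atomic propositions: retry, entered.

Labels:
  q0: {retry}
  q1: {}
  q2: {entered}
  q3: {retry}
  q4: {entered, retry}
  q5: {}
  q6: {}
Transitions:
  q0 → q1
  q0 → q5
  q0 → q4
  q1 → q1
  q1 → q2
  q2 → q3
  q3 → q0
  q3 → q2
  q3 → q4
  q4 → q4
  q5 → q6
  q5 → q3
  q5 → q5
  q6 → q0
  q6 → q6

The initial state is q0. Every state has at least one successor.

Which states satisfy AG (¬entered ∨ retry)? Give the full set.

States satisfying ¬entered ∨ retry: {q0, q1, q3, q4, q5, q6}.
States satisfying AG (¬entered ∨ retry): {q4}.

{q4}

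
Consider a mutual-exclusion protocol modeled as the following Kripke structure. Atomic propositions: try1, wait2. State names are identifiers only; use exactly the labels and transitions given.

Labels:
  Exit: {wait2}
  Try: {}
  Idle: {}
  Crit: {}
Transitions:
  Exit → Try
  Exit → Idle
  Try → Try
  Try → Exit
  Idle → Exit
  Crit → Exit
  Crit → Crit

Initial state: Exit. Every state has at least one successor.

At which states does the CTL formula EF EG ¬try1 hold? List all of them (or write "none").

{Exit, Try, Idle, Crit}

States satisfying EG ¬try1: {Exit, Try, Idle, Crit}.
States satisfying EF EG ¬try1: {Exit, Try, Idle, Crit}.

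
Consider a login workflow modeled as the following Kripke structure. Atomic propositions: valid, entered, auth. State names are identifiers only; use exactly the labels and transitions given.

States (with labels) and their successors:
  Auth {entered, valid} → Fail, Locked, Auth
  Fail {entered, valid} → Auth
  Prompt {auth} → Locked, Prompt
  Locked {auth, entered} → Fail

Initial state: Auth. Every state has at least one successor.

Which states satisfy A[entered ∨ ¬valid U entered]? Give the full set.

States satisfying entered ∨ ¬valid: {Auth, Fail, Prompt, Locked}.
States satisfying entered: {Auth, Fail, Locked}.
States satisfying A[entered ∨ ¬valid U entered]: {Auth, Fail, Locked}.

{Auth, Fail, Locked}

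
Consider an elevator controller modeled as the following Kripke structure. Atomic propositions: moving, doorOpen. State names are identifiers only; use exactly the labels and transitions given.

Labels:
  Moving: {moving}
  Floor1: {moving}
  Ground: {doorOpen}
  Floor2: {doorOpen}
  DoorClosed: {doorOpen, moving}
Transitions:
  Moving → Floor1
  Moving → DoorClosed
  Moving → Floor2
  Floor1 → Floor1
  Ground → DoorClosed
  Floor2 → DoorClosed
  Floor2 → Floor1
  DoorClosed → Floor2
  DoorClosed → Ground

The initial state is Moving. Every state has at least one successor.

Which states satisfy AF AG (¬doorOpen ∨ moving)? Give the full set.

States satisfying AG (¬doorOpen ∨ moving): {Floor1}.
States satisfying AF AG (¬doorOpen ∨ moving): {Floor1}.

{Floor1}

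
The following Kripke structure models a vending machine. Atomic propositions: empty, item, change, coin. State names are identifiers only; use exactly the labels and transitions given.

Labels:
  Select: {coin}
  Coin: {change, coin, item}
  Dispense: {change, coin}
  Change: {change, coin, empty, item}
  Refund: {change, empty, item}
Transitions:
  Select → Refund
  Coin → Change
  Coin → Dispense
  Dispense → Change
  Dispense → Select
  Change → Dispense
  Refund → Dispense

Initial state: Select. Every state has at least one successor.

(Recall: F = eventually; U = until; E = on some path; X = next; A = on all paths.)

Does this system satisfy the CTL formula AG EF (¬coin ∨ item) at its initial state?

States satisfying EF (¬coin ∨ item): {Select, Coin, Dispense, Change, Refund}.
States satisfying AG EF (¬coin ∨ item): {Select, Coin, Dispense, Change, Refund}.
Every state reachable from Select satisfies EF (¬coin ∨ item).
Select ∈ Sat(AG EF (¬coin ∨ item)).

Satisfied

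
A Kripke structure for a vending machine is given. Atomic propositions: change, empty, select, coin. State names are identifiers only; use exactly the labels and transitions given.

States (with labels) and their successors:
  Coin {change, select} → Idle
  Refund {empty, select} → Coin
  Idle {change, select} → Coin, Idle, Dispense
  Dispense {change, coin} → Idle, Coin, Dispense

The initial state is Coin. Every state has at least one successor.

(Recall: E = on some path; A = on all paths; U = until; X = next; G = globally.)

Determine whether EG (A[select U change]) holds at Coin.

States satisfying A[select U change]: {Coin, Refund, Idle, Dispense}.
States satisfying EG (A[select U change]): {Coin, Refund, Idle, Dispense}.
Coin ∈ Sat(EG (A[select U change])).

Satisfied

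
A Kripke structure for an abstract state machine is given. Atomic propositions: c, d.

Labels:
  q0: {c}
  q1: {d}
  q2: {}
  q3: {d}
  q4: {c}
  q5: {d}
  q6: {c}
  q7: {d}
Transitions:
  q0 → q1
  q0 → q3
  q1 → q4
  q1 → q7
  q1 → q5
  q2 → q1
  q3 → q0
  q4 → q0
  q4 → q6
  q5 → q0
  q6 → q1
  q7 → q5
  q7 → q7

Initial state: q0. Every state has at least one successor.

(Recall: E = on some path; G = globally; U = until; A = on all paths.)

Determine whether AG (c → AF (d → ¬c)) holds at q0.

States satisfying c → AF (d → ¬c): {q0, q1, q2, q3, q4, q5, q6, q7}.
States satisfying AG (c → AF (d → ¬c)): {q0, q1, q2, q3, q4, q5, q6, q7}.
Every state reachable from q0 satisfies c → AF (d → ¬c).
q0 ∈ Sat(AG (c → AF (d → ¬c))).

Satisfied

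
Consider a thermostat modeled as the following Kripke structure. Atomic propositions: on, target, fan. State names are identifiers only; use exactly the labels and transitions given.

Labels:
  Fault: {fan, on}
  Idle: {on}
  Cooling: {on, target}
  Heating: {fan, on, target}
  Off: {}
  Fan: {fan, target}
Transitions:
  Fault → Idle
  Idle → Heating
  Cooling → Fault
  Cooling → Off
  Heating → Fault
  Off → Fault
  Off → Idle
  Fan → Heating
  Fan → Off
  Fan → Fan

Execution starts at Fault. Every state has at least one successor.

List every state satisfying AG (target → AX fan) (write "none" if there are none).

States satisfying target → AX fan: {Fault, Idle, Heating, Off}.
States satisfying AG (target → AX fan): {Fault, Idle, Heating, Off}.

{Fault, Idle, Heating, Off}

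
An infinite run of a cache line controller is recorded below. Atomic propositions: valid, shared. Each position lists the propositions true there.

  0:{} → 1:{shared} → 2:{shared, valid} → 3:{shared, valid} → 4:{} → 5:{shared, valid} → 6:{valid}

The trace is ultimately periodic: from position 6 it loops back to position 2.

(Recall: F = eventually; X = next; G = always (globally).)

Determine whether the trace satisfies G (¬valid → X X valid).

¬valid → X X valid holds at every position 0..6, and those are all positions ever visited, so G (¬valid → X X valid) holds.
Positions where ¬valid holds: 0, 1, 4.
Check X X valid at each: 0→ok, 1→ok, 4→ok.

Holds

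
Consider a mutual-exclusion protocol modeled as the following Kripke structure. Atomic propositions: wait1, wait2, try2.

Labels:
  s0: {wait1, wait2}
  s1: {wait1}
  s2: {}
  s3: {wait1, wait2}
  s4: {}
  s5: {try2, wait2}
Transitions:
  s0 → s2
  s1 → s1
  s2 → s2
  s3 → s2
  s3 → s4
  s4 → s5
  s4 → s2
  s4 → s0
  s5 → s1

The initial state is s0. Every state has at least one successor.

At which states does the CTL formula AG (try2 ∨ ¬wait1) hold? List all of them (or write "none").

States satisfying try2 ∨ ¬wait1: {s2, s4, s5}.
States satisfying AG (try2 ∨ ¬wait1): {s2}.

{s2}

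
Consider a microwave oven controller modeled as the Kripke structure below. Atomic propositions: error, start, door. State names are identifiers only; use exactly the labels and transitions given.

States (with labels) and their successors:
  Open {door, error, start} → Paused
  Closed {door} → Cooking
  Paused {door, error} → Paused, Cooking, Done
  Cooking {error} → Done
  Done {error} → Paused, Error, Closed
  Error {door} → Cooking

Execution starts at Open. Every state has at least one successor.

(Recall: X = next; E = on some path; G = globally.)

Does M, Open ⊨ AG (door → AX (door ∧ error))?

Does not hold

States satisfying door → AX (door ∧ error): {Open, Cooking, Done}.
States satisfying AG (door → AX (door ∧ error)): ∅.
Closed is reachable from Open and violates door → AX (door ∧ error), so AG fails at Open.
Open ∉ Sat(AG (door → AX (door ∧ error))).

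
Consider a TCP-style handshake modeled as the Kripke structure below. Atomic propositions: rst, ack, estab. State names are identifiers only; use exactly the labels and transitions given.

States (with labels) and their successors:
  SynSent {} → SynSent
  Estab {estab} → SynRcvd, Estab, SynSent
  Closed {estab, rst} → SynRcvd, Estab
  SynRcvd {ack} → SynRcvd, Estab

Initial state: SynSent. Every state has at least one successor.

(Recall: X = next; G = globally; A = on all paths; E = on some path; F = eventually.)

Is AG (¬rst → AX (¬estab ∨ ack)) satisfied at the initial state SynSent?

States satisfying ¬rst → AX (¬estab ∨ ack): {SynSent, Closed}.
States satisfying AG (¬rst → AX (¬estab ∨ ack)): {SynSent}.
Every state reachable from SynSent satisfies ¬rst → AX (¬estab ∨ ack).
SynSent ∈ Sat(AG (¬rst → AX (¬estab ∨ ack))).

Satisfied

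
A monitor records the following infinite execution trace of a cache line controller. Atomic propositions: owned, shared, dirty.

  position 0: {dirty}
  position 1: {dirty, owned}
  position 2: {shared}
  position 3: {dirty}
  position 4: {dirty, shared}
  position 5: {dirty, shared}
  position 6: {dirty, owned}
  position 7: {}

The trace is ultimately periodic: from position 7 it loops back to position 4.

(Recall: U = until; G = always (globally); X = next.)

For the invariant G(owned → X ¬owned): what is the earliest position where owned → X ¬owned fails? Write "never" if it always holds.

never

owned → X ¬owned holds at every position 0..7, and those are all the positions the trace ever visits, so the invariant G(owned → X ¬owned) is never violated.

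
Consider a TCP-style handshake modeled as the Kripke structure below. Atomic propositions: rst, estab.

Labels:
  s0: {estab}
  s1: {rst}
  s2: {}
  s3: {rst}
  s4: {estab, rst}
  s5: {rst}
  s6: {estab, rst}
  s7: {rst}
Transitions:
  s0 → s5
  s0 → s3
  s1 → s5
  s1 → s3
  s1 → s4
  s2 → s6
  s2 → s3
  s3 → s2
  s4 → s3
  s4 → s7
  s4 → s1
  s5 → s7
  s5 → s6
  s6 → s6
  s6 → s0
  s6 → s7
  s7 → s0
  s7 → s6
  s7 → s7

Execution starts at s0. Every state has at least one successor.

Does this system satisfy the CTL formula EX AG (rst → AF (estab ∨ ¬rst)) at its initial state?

States satisfying AG (rst → AF (estab ∨ ¬rst)): ∅.
States satisfying EX AG (rst → AF (estab ∨ ¬rst)): ∅.
No suitable path/successor from s0 witnesses the formula.
s0 ∉ Sat(EX AG (rst → AF (estab ∨ ¬rst))).

Violated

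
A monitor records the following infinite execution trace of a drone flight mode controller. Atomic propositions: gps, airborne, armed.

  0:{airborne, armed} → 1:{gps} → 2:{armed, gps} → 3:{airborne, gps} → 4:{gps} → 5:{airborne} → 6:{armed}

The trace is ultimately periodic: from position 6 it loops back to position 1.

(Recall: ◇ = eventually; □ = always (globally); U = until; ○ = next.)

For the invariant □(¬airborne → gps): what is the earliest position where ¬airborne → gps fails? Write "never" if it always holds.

Check ¬airborne → gps at each position in order: 0 ✓, 1 ✓, 2 ✓, 3 ✓, 4 ✓, 5 ✓.
At position 6 the labels are {armed}, so ¬airborne → gps is false there. This is the first violation.

6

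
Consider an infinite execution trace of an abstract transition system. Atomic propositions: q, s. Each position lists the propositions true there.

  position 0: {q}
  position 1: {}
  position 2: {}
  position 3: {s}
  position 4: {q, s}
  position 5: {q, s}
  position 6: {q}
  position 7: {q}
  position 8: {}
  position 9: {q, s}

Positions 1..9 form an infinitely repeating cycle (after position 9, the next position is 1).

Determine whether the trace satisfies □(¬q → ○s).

No

¬q → ○s must hold at every position from 0 onward. It fails at position 1, so □(¬q → ○s) is false.
Positions where ¬q holds: 1, 2, 3, 8.
Check ○s at each: 1→fails, 2→ok, 3→ok, 8→ok.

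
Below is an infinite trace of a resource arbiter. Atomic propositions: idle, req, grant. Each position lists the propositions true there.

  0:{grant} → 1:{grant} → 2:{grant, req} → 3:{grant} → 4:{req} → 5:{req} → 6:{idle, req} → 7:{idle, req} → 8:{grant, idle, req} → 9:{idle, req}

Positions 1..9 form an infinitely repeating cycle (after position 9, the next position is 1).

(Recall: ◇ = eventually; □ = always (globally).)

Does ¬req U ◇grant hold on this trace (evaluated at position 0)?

Holds

Walking from position 0: ◇grant first holds at position 0, and ¬req holds at every earlier position along the way, so ¬req U ◇grant holds.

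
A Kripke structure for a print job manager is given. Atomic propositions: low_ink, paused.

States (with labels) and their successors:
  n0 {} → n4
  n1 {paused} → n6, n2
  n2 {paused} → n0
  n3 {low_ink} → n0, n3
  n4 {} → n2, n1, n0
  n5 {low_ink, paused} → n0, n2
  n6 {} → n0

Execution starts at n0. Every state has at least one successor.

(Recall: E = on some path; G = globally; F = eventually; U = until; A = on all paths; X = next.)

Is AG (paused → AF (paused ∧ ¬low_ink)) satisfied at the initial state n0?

States satisfying paused → AF (paused ∧ ¬low_ink): {n0, n1, n2, n3, n4, n6}.
States satisfying AG (paused → AF (paused ∧ ¬low_ink)): {n0, n1, n2, n3, n4, n6}.
Every state reachable from n0 satisfies paused → AF (paused ∧ ¬low_ink).
n0 ∈ Sat(AG (paused → AF (paused ∧ ¬low_ink))).

Holds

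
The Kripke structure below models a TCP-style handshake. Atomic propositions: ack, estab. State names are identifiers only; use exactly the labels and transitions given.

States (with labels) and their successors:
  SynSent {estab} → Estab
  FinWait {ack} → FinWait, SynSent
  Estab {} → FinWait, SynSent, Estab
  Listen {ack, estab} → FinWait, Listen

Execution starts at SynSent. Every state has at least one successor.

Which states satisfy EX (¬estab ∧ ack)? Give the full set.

States satisfying ¬estab ∧ ack: {FinWait}.
States satisfying EX (¬estab ∧ ack): {FinWait, Estab, Listen}.

{FinWait, Estab, Listen}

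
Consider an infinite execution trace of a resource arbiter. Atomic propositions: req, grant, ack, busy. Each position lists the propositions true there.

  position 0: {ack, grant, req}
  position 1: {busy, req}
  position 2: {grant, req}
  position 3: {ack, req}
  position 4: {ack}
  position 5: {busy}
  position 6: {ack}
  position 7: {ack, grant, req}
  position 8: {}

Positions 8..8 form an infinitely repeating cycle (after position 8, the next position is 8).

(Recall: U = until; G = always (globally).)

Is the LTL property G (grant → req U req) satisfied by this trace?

grant → req U req holds at every position 0..8, and those are all positions ever visited, so G (grant → req U req) holds.
Positions where grant holds: 0, 2, 7.
Check req U req at each: 0→ok, 2→ok, 7→ok.

Satisfied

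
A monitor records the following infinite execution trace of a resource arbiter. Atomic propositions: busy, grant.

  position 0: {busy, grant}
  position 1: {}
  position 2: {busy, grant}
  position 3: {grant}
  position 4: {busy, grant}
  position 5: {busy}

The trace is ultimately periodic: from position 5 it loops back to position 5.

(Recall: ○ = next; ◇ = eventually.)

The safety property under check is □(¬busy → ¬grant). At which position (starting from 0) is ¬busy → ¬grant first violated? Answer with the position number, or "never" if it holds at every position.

Check ¬busy → ¬grant at each position in order: 0 ✓, 1 ✓, 2 ✓.
At position 3 the labels are {grant}, so ¬busy → ¬grant is false there. This is the first violation.

3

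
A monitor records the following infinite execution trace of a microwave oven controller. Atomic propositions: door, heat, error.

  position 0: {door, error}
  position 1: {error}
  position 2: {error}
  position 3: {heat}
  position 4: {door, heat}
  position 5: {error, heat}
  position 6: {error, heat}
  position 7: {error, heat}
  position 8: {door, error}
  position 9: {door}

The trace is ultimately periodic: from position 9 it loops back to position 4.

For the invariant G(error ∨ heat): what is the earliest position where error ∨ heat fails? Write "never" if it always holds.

9

Check error ∨ heat at each position in order: 0 ✓, 1 ✓, 2 ✓, 3 ✓, 4 ✓, 5 ✓, 6 ✓, 7 ✓, 8 ✓.
At position 9 the labels are {door}, so error ∨ heat is false there. This is the first violation.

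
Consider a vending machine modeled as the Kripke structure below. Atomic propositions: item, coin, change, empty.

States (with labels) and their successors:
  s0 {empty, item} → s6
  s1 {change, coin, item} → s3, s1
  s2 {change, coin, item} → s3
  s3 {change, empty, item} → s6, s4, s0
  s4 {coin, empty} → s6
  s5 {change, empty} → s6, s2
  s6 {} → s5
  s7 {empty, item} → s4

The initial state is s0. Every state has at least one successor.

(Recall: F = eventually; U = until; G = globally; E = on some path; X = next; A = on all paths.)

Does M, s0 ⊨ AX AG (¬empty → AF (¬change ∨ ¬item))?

States satisfying AG (¬empty → AF (¬change ∨ ¬item)): {s0, s2, s3, s4, s5, s6, s7}.
States satisfying AX AG (¬empty → AF (¬change ∨ ¬item)): {s0, s2, s3, s4, s5, s6, s7}.
s0 ∈ Sat(AX AG (¬empty → AF (¬change ∨ ¬item))).

Holds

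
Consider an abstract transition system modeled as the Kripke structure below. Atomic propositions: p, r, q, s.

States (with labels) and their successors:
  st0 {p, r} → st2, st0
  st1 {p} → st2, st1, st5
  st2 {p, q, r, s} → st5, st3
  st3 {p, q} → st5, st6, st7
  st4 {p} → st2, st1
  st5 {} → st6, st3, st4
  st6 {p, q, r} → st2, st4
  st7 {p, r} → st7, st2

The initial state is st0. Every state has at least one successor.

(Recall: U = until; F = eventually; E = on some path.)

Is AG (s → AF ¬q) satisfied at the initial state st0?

States satisfying s → AF ¬q: {st0, st1, st3, st4, st5, st6, st7}.
States satisfying AG (s → AF ¬q): ∅.
st2 is reachable from st0 and violates s → AF ¬q, so AG fails at st0.
st0 ∉ Sat(AG (s → AF ¬q)).

Violated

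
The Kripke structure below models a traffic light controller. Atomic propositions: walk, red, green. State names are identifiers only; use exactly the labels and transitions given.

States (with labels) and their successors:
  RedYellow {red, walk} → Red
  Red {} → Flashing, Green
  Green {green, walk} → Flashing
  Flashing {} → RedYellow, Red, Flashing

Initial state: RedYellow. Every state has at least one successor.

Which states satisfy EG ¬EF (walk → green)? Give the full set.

States satisfying ¬EF (walk → green): ∅.
States satisfying EG ¬EF (walk → green): ∅.

none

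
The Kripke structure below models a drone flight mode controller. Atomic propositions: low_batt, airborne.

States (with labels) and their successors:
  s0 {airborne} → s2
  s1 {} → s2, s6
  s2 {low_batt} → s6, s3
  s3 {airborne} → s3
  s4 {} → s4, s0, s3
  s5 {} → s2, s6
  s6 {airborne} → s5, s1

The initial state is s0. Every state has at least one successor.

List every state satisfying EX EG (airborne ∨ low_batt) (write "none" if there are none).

States satisfying EG (airborne ∨ low_batt): {s0, s2, s3}.
States satisfying EX EG (airborne ∨ low_batt): {s0, s1, s2, s3, s4, s5}.

{s0, s1, s2, s3, s4, s5}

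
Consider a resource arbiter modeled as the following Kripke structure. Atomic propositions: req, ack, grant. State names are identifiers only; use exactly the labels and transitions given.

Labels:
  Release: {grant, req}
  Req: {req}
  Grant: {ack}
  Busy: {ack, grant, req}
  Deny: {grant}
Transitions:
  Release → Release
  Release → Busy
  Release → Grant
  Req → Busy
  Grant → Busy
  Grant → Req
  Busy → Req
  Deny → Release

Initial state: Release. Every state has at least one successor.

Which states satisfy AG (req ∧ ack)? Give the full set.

none

States satisfying req ∧ ack: {Busy}.
States satisfying AG (req ∧ ack): ∅.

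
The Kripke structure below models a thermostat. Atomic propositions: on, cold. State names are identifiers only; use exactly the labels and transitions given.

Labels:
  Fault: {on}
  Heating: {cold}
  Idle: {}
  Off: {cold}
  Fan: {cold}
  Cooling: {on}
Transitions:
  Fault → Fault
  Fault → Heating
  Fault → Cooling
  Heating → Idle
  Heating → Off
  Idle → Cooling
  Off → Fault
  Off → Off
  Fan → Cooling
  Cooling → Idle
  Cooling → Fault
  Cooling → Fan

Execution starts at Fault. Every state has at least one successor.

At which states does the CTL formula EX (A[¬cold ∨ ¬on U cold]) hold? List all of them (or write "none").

States satisfying A[¬cold ∨ ¬on U cold]: {Heating, Off, Fan}.
States satisfying EX (A[¬cold ∨ ¬on U cold]): {Fault, Heating, Off, Cooling}.

{Fault, Heating, Off, Cooling}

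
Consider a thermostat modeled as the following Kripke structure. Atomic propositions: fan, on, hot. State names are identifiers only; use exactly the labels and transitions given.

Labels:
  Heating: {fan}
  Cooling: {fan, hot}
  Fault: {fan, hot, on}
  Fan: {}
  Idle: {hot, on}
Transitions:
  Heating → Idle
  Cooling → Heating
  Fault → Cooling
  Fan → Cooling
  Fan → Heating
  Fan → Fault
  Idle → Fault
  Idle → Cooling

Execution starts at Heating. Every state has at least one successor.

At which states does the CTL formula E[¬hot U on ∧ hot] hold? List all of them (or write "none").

States satisfying ¬hot: {Heating, Fan}.
States satisfying on ∧ hot: {Fault, Idle}.
States satisfying E[¬hot U on ∧ hot]: {Heating, Fault, Fan, Idle}.

{Heating, Fault, Fan, Idle}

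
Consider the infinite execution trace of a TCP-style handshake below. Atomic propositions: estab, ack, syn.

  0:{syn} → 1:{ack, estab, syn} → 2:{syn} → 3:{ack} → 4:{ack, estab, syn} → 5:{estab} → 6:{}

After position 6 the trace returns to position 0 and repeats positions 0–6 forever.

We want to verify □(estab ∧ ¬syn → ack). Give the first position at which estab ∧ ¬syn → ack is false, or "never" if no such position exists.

Check estab ∧ ¬syn → ack at each position in order: 0 ✓, 1 ✓, 2 ✓, 3 ✓, 4 ✓.
At position 5 the labels are {estab}, so estab ∧ ¬syn → ack is false there. This is the first violation.

5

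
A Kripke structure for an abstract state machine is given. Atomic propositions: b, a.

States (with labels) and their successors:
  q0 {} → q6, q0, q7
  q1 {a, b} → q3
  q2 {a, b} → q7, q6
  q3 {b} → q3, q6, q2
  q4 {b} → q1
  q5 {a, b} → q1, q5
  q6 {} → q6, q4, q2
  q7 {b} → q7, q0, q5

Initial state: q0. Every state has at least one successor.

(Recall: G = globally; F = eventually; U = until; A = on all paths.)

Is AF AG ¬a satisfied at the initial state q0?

No

States satisfying AG ¬a: ∅.
States satisfying AF AG ¬a: ∅.
There is a path from q0 along which AG ¬a never holds.
q0 ∉ Sat(AF AG ¬a).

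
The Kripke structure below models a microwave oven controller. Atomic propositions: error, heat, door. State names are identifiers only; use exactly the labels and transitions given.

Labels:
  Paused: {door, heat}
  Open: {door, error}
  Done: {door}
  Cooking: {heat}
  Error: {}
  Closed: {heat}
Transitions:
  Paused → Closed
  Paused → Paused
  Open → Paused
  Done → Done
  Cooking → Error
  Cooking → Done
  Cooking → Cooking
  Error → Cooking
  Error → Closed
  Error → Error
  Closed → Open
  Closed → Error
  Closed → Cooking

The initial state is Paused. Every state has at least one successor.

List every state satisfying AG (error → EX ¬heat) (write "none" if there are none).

{Done}

States satisfying error → EX ¬heat: {Paused, Done, Cooking, Error, Closed}.
States satisfying AG (error → EX ¬heat): {Done}.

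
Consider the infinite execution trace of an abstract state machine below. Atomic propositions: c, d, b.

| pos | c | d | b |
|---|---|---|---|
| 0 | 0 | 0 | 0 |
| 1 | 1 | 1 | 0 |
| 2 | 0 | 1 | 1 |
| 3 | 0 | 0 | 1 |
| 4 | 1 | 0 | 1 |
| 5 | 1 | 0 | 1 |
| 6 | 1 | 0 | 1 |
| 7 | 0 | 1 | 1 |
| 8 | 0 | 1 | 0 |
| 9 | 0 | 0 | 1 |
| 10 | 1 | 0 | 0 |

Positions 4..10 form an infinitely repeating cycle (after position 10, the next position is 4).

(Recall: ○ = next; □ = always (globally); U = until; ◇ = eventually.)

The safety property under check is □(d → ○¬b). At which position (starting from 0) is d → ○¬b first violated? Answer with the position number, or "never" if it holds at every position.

1

Check d → ○¬b at each position in order: 0 ✓.
At position 1 the labels are {c, d} and the next position 2 has {b, d}, so d → ○¬b is false there. This is the first violation.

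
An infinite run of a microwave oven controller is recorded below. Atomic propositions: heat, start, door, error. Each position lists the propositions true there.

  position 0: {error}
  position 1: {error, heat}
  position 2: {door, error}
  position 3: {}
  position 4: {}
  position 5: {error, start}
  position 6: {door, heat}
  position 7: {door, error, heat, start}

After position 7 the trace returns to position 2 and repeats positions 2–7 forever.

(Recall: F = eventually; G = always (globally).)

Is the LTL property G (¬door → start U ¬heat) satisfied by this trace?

Violated

¬door → start U ¬heat must hold at every position from 0 onward. It fails at position 1, so G (¬door → start U ¬heat) is false.
Positions where ¬door holds: 0, 1, 3, 4, 5.
Check start U ¬heat at each: 0→ok, 1→fails, 3→ok, 4→ok, 5→ok.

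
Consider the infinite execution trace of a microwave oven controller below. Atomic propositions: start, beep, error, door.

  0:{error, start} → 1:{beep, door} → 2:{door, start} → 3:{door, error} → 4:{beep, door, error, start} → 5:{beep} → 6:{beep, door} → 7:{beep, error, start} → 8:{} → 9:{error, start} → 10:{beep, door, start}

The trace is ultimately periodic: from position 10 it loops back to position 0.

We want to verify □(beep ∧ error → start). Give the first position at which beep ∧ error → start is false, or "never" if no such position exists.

never

beep ∧ error → start holds at every position 0..10, and those are all the positions the trace ever visits, so the invariant □(beep ∧ error → start) is never violated.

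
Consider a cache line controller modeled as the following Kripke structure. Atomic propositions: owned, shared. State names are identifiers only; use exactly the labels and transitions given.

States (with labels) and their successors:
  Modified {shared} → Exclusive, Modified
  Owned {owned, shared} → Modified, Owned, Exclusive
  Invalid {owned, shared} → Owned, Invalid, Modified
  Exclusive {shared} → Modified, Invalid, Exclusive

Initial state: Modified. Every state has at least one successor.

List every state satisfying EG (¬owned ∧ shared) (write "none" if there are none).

{Modified, Exclusive}

States satisfying ¬owned ∧ shared: {Modified, Exclusive}.
States satisfying EG (¬owned ∧ shared): {Modified, Exclusive}.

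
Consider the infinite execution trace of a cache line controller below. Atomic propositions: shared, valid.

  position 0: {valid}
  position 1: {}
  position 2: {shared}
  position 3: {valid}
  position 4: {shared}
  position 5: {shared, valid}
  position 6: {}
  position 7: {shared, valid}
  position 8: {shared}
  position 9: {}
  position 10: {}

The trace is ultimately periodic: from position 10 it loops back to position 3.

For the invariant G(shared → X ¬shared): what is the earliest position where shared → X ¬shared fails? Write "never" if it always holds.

4

Check shared → X ¬shared at each position in order: 0 ✓, 1 ✓, 2 ✓, 3 ✓.
At position 4 the labels are {shared} and the next position 5 has {shared, valid}, so shared → X ¬shared is false there. This is the first violation.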